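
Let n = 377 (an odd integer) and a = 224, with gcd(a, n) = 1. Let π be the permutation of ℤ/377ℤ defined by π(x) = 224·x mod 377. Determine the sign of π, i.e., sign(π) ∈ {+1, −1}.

-1

Start at x=16: 16 → 191 → 183 → 276 → 373 → 235 → 237 → … (one orbit).
π_224 has 10 disjoint cycles with lengths [84, 84, 84, 84, 28, 3, 3, 3, 3, 1] on {0,…,376}.
With 10 cycles on 377 points, sign = (−1)^{377−10} = -1.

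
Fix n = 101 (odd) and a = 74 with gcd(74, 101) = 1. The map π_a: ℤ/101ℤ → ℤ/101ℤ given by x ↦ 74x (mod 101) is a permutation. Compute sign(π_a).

-1

Orbit of 21 under x↦74x: [21, 39, 58, 50, 64, 90, 95]… (length divides ord_101(74)).
2 cycles of lengths [100, 1].
With 2 cycles on 101 points, sign = (−1)^{101−2} = -1.
Via Zolotarev, sign(π_{74}) = (74|101) = -1.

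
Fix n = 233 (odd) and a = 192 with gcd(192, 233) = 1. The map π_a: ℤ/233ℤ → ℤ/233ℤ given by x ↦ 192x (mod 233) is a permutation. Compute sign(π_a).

Orbit of 202 under x↦192x: [202, 106, 81, 174, 89, 79, 23]… (length divides ord_233(192)).
π_192 has 2 disjoint cycles with lengths [232, 1] on {0,…,232}.
Σ(ℓ_i−1) = 233−2 = 231; sign = (−1)^231 = -1.
Via Zolotarev, sign(π_{192}) = (192|233) = -1.

-1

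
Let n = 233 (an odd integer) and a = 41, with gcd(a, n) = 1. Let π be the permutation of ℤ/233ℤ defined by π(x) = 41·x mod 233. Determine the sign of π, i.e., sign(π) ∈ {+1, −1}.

-1

Orbit of 223 under x↦41x: [223, 56, 199, 4, 164, 200, 45]… (length divides ord_233(41)).
Cycle type of π: 232 + 1; total 2 cycles.
sign(π) = (−1)^{n − #cycles} = (−1)^{233−2} = (−1)^231 = -1.
Via Zolotarev, sign(π_{41}) = (41|233) = -1.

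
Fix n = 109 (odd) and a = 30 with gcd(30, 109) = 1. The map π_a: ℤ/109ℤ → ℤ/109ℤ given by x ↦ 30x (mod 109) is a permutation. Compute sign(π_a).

Orbit of 38 under x↦30x: [38, 50, 83, 92, 35, 69, 108]… (length divides ord_109(30)).
The orbit structure of x ↦ 30x mod 109: 2 orbits of sizes [108, 1].
sign(π) = (−1)^{n − #cycles} = (−1)^{109−2} = (−1)^107 = -1.
The Jacobi symbol (30|109) = -1 (Zolotarev) agrees.

-1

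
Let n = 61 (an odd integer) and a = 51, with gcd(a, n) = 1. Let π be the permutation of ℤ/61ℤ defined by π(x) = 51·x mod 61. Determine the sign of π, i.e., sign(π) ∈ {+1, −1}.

Orbit of 25 under x↦51x: [25, 55, 60, 10, 22, 24, 4]… (length divides ord_61(51)).
π_51 has 2 disjoint cycles with lengths [60, 1] on {0,…,60}.
Σ(ℓ_i−1) = 61−2 = 59; sign = (−1)^59 = -1.
(51|61)_J = -1 (Zolotarev's lemma cross-check).

-1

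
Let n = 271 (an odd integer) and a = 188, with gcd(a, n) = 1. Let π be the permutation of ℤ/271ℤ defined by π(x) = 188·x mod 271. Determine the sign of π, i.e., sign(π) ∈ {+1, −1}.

-1

Start at x=145: 145 → 160 → 270 → 83 → 157 → 248 → 12 → … (one orbit).
Decompose π into cycles: lengths [54, 54, 54, 54, 54, 1] (6 cycles, including the fixed point 0).
sign(π) = (−1)^{n − #cycles} = (−1)^{271−6} = (−1)^265 = -1.
Zolotarev: (188|271) = -1, matching the cycle-count sign.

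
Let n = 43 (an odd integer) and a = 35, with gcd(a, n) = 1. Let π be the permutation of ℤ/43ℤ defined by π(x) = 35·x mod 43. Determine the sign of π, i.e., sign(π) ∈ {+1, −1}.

Start at x=41: 41 → 16 → 1 → 35 → 21 → 4 → 11 → 41 (one orbit).
Decompose π into cycles: lengths [7, 7, 7, 7, 7, 7, 1] (7 cycles, including the fixed point 0).
43 − 7 = 36 transpositions; sign(π) = (−1)^36 = +1.
(35|43)_J = +1 (Zolotarev's lemma cross-check).

+1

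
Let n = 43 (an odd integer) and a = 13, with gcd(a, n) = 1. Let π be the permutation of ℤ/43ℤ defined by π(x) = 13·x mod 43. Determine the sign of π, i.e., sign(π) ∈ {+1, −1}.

Trace 31: π^k(31) = [31, 16, 36, 38, 21, 15, 23] for k=0..6.
The orbit structure of x ↦ 13x mod 43: 3 orbits of sizes [21, 21, 1].
3 cycles on 43: each ℓ→(−1)^(ℓ−1), product (−1)^40 = +1.
Via Zolotarev, sign(π_{13}) = (13|43) = +1.

+1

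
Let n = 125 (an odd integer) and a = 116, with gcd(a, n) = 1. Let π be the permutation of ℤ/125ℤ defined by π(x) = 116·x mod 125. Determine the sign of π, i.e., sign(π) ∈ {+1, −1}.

Orbit of 6 under x↦116x: [6, 71, 111, 1, 116, 81, 21]… (length divides ord_125(116)).
Cycle lengths of π_116 on ℤ/125ℤ: [25, 25, 25, 25, 5, 5, 5, 5, 1, 1, 1, 1, 1]; 13 cycles in total.
With 13 cycles on 125 points, sign = (−1)^{125−13} = +1.
(116|125)_J = +1 (Zolotarev's lemma cross-check).

+1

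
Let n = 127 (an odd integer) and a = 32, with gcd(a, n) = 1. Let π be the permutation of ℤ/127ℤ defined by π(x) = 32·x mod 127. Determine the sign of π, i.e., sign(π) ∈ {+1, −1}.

+1

Trace 4: π^k(4) = [4, 1, 32, 8, 2, 64, 16] for k=0..6.
Decompose π into cycles: lengths [7, 7, 7, 7, 7, 7, 7, 7, 7, 7, 7, 7, 7, 7, 7, 7, 7, 7, 1] (19 cycles, including the fixed point 0).
n − c = 127 − 19 = 108; sign = (−1)^108 = +1.
(32|127)_J = +1 (Zolotarev's lemma cross-check).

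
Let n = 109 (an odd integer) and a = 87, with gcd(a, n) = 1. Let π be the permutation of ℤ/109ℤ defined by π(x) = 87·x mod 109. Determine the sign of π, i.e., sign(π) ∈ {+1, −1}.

Start at x=27: 27 → 60 → 97 → 46 → 78 → 28 → 38 → … (one orbit).
3 cycles of lengths [54, 54, 1].
109 − 3 = 106 transpositions; sign(π) = (−1)^106 = +1.

+1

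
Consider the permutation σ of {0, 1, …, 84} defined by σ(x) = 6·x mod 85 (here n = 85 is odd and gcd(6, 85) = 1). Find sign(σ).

-1

Start at x=66: 66 → 56 → 81 → 61 → 26 → 71 → 1 → … (one orbit).
Cycle lengths of π_6 on ℤ/85ℤ: [16, 16, 16, 16, 16, 1, 1, 1, 1, 1]; 10 cycles in total.
Σ(ℓ_i−1) = 85−10 = 75; sign = (−1)^75 = -1.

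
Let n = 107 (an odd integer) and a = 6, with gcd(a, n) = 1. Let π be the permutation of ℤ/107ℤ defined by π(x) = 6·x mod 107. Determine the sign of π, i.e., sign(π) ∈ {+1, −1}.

Orbit of 105 under x↦6x: [105, 95, 35, 103, 83, 70, 99]… (length divides ord_107(6)).
Cycle lengths of π_6 on ℤ/107ℤ: [106, 1]; 2 cycles in total.
sign(π) = (−1)^{n − #cycles} = (−1)^{107−2} = (−1)^105 = -1.

-1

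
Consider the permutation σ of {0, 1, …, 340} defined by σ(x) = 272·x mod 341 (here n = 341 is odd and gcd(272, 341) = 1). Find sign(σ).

+1

Start at x=215: 215 → 169 → 274 → 190 → 189 → 258 → 271 → … (one orbit).
Cycle type of π: 30×11 + 10 + 1; total 13 cycles.
With 13 cycles on 341 points, sign = (−1)^{341−13} = +1.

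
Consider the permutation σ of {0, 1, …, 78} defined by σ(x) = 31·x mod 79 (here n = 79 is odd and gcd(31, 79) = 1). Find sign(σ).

Orbit of 19 under x↦31x: [19, 36, 10, 73, 51, 1, 31]… (length divides ord_79(31)).
π_31 has 3 disjoint cycles with lengths [39, 39, 1] on {0,…,78}.
3 cycles on 79: each ℓ→(−1)^(ℓ−1), product (−1)^76 = +1.
Zolotarev: (31|79) = +1, matching the cycle-count sign.

+1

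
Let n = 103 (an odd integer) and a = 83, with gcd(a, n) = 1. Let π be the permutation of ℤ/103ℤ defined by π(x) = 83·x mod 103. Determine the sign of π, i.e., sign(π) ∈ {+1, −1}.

Orbit of 56 under x↦83x: [56, 13, 49, 50, 30, 18, 52]… (length divides ord_103(83)).
The orbit structure of x ↦ 83x mod 103: 3 orbits of sizes [51, 51, 1].
sign(π) = (−1)^{n − #cycles} = (−1)^{103−3} = (−1)^100 = +1.
Via Zolotarev, sign(π_{83}) = (83|103) = +1.

+1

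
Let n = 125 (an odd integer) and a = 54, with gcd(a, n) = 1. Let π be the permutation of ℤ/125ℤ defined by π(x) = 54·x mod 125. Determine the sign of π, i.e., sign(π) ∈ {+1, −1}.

+1

Start at x=116: 116 → 14 → 6 → 74 → 121 → 34 → 86 → … (one orbit).
7 cycles of lengths [50, 50, 10, 10, 2, 2, 1].
sign(π) = (−1)^{n − #cycles} = (−1)^{125−7} = (−1)^118 = +1.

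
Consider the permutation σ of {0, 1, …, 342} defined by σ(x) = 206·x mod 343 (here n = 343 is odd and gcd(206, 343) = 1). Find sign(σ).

Orbit of 45 under x↦206x: [45, 9, 139, 165, 33, 281, 262]… (length divides ord_343(206)).
The orbit structure of x ↦ 206x mod 343: 4 orbits of sizes [294, 42, 6, 1].
n − c = 343 − 4 = 339; sign = (−1)^339 = -1.

-1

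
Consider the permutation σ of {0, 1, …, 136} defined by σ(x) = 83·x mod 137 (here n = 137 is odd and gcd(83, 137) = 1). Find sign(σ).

Start at x=6: 6 → 87 → 97 → 105 → 84 → 122 → 125 → … (one orbit).
The orbit structure of x ↦ 83x mod 137: 2 orbits of sizes [136, 1].
sign(π) = (−1)^{n − #cycles} = (−1)^{137−2} = (−1)^135 = -1.

-1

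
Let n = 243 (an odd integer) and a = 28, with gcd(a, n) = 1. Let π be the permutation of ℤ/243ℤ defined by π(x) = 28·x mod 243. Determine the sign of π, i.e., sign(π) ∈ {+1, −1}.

Orbit of 28 under x↦28x: [28, 55, 82, 109, 136, 163, 190]… (length divides ord_243(28)).
63 cycles of lengths [9, 9, 9, 9, 9, 9, 9, 9, 9, 9, 9, 9, 9, 9, 9, 9, 9, 9, 3, 3, 3, 3, 3, 3, 3, 3, 3, 3, 3, 3, 3, 3, 3, 3, 3, 3, 1, 1, 1, 1, 1, 1, 1, 1, 1, 1, 1, 1, 1, 1, 1, 1, 1, 1, 1, 1, 1, 1, 1, 1, 1, 1, 1].
n − c = 243 − 63 = 180; sign = (−1)^180 = +1.

+1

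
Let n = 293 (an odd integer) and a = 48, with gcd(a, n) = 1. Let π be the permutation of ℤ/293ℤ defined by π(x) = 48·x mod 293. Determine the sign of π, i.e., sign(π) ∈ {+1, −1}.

Start at x=252: 252 → 83 → 175 → 196 → 32 → 71 → 185 → … (one orbit).
Cycle type of π: 292 + 1; total 2 cycles.
Σ(ℓ_i−1) = 293−2 = 291; sign = (−1)^291 = -1.
Via Zolotarev, sign(π_{48}) = (48|293) = -1.

-1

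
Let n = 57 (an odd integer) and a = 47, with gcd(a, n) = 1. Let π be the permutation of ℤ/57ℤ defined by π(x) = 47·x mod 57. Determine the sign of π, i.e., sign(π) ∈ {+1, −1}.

-1

Start at x=25: 25 → 35 → 49 → 23 → 55 → 20 → 28 → … (one orbit).
The orbit structure of x ↦ 47x mod 57: 6 orbits of sizes [18, 18, 9, 9, 2, 1].
n − c = 57 − 6 = 51; sign = (−1)^51 = -1.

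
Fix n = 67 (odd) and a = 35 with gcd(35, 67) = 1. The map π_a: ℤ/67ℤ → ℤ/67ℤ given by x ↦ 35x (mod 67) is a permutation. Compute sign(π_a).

+1

Trace 29: π^k(29) = [29, 10, 15, 56, 17, 59, 55] for k=0..6.
Decompose π into cycles: lengths [33, 33, 1] (3 cycles, including the fixed point 0).
sign(π) = (−1)^{n − #cycles} = (−1)^{67−3} = (−1)^64 = +1.
Check: (35/67) = +1 by Zolotarev.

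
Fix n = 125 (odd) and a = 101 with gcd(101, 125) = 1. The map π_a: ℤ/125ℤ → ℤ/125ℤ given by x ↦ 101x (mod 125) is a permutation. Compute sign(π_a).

+1

Trace 101: π^k(101) = [101, 76, 51, 26, 1] for k=0..4.
Decompose π into cycles: lengths [5, 5, 5, 5, 5, 5, 5, 5, 5, 5, 5, 5, 5, 5, 5, 5, 5, 5, 5, 5, 1, 1, 1, 1, 1, 1, 1, 1, 1, 1, 1, 1, 1, 1, 1, 1, 1, 1, 1, 1, 1, 1, 1, 1, 1] (45 cycles, including the fixed point 0).
45 cycles on 125: each ℓ→(−1)^(ℓ−1), product (−1)^80 = +1.
Zolotarev: (101|125) = +1, matching the cycle-count sign.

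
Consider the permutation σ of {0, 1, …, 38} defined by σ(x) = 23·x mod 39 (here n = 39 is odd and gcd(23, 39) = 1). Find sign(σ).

-1

Orbit of 1 under x↦23x: [1, 23, 22, 38, 16, 17]… (length divides ord_39(23)).
Cycle type of π: 6×6 + 2 + 1; total 8 cycles.
With 8 cycles on 39 points, sign = (−1)^{39−8} = -1.
The Jacobi symbol (23|39) = -1 (Zolotarev) agrees.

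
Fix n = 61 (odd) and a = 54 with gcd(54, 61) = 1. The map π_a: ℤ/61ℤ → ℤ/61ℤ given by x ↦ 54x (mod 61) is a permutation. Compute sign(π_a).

Orbit of 38 under x↦54x: [38, 39, 32, 20, 43, 4, 33]… (length divides ord_61(54)).
π_54 has 2 disjoint cycles with lengths [60, 1] on {0,…,60}.
2 cycles on 61: each ℓ→(−1)^(ℓ−1), product (−1)^59 = -1.

-1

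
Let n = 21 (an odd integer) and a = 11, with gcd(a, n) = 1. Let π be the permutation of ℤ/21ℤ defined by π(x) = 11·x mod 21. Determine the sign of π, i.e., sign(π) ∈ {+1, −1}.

Trace 16: π^k(16) = [16, 8, 4, 2, 1, 11] for k=0..5.
π_11 has 6 disjoint cycles with lengths [6, 6, 3, 3, 2, 1] on {0,…,20}.
With 6 cycles on 21 points, sign = (−1)^{21−6} = -1.
Zolotarev: (11|21) = -1, matching the cycle-count sign.

-1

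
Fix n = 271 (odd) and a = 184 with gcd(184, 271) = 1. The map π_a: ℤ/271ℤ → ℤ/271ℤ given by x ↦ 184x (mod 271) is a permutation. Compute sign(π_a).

-1

Start at x=190: 190 → 1 → 184 → 252 → 27 → 90 → 29 → … (one orbit).
Decompose π into cycles: lengths [30, 30, 30, 30, 30, 30, 30, 30, 30, 1] (10 cycles, including the fixed point 0).
With 10 cycles on 271 points, sign = (−1)^{271−10} = -1.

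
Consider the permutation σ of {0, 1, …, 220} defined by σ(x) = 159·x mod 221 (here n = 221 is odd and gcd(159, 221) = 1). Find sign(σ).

-1

Orbit of 217 under x↦159x: [217, 27, 94, 139, 1, 159, 87]… (length divides ord_221(159)).
π_159 has 10 disjoint cycles with lengths [48, 48, 48, 48, 16, 3, 3, 3, 3, 1] on {0,…,220}.
With 10 cycles on 221 points, sign = (−1)^{221−10} = -1.
Zolotarev: (159|221) = -1, matching the cycle-count sign.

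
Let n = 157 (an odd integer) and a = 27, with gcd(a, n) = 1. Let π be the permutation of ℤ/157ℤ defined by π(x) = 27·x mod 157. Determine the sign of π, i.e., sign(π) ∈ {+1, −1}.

+1

Start at x=153: 153 → 49 → 67 → 82 → 16 → 118 → 46 → … (one orbit).
The orbit structure of x ↦ 27x mod 157: 7 orbits of sizes [26, 26, 26, 26, 26, 26, 1].
157 − 7 = 150 transpositions; sign(π) = (−1)^150 = +1.
(27|157)_J = +1 (Zolotarev's lemma cross-check).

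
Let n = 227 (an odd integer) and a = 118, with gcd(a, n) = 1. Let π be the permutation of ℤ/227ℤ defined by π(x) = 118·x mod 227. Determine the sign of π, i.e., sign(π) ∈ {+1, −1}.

Trace 178: π^k(178) = [178, 120, 86, 160, 39, 62, 52] for k=0..6.
2 cycles of lengths [226, 1].
With 2 cycles on 227 points, sign = (−1)^{227−2} = -1.
Zolotarev: (118|227) = -1, matching the cycle-count sign.

-1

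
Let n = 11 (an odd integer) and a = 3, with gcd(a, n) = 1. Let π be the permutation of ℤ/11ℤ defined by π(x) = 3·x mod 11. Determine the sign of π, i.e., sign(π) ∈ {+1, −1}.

+1

Start at x=9: 9 → 5 → 4 → 1 → 3 → 9 (one orbit).
π_3 has 3 disjoint cycles with lengths [5, 5, 1] on {0,…,10}.
3 cycles on 11: each ℓ→(−1)^(ℓ−1), product (−1)^8 = +1.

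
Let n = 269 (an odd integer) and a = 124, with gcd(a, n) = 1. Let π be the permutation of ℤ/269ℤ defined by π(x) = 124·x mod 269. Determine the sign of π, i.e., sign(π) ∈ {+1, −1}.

Orbit of 177 under x↦124x: [177, 159, 79, 112, 169, 243, 4]… (length divides ord_269(124)).
Cycle lengths of π_124 on ℤ/269ℤ: [268, 1]; 2 cycles in total.
Σ(ℓ_i−1) = 269−2 = 267; sign = (−1)^267 = -1.
Zolotarev: (124|269) = -1, matching the cycle-count sign.

-1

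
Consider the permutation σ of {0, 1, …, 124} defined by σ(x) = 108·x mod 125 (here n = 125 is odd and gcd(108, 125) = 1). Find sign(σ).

-1

Orbit of 101 under x↦108x: [101, 33, 64, 37, 121, 68, 94]… (length divides ord_125(108)).
Decompose π into cycles: lengths [100, 20, 4, 1] (4 cycles, including the fixed point 0).
n − c = 125 − 4 = 121; sign = (−1)^121 = -1.
The Jacobi symbol (108|125) = -1 (Zolotarev) agrees.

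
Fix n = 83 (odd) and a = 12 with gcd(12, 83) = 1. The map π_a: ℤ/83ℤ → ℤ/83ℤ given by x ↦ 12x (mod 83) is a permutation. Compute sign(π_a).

Trace 36: π^k(36) = [36, 17, 38, 41, 77, 11, 49] for k=0..6.
Cycle lengths of π_12 on ℤ/83ℤ: [41, 41, 1]; 3 cycles in total.
83 − 3 = 80 transpositions; sign(π) = (−1)^80 = +1.
The Jacobi symbol (12|83) = +1 (Zolotarev) agrees.

+1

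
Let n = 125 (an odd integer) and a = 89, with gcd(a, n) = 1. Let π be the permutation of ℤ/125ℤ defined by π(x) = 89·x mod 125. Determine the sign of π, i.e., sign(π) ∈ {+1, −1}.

Orbit of 59 under x↦89x: [59, 1, 89, 46, 94, 116, 74]… (length divides ord_125(89)).
7 cycles of lengths [50, 50, 10, 10, 2, 2, 1].
Σ(ℓ_i−1) = 125−7 = 118; sign = (−1)^118 = +1.

+1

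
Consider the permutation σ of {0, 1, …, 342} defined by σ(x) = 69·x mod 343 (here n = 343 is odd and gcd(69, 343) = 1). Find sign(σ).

-1

Orbit of 13 under x↦69x: [13, 211, 153, 267, 244, 29, 286]… (length divides ord_343(69)).
Cycle lengths of π_69 on ℤ/343ℤ: [98, 98, 98, 14, 14, 14, 2, 2, 2, 1]; 10 cycles in total.
Σ(ℓ_i−1) = 343−10 = 333; sign = (−1)^333 = -1.
Zolotarev: (69|343) = -1, matching the cycle-count sign.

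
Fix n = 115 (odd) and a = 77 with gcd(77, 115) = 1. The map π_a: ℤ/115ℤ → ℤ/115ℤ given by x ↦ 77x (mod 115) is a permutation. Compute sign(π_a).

-1

Start at x=41: 41 → 52 → 94 → 108 → 36 → 12 → 4 → … (one orbit).
Cycle lengths of π_77 on ℤ/115ℤ: [44, 44, 11, 11, 4, 1]; 6 cycles in total.
With 6 cycles on 115 points, sign = (−1)^{115−6} = -1.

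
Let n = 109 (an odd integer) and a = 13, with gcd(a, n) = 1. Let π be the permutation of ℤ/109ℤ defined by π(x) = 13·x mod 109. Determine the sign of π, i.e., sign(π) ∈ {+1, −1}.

Trace 85: π^k(85) = [85, 15, 86, 28, 37, 45, 40] for k=0..6.
Cycle lengths of π_13 on ℤ/109ℤ: [108, 1]; 2 cycles in total.
2 cycles on 109: each ℓ→(−1)^(ℓ−1), product (−1)^107 = -1.
Check: (13/109) = -1 by Zolotarev.

-1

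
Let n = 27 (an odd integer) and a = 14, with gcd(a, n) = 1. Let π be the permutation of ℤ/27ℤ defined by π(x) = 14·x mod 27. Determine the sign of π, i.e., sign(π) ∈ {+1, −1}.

-1

Orbit of 20 under x↦14x: [20, 10, 5, 16, 8, 4, 2]… (length divides ord_27(14)).
π_14 has 4 disjoint cycles with lengths [18, 6, 2, 1] on {0,…,26}.
sign(π) = (−1)^{n − #cycles} = (−1)^{27−4} = (−1)^23 = -1.
Check: (14/27) = -1 by Zolotarev.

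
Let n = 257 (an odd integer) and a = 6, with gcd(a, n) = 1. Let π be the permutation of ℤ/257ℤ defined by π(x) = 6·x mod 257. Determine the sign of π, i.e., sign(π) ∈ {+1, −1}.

-1

Orbit of 218 under x↦6x: [218, 23, 138, 57, 85, 253, 233]… (length divides ord_257(6)).
Cycle type of π: 256 + 1; total 2 cycles.
Σ(ℓ_i−1) = 257−2 = 255; sign = (−1)^255 = -1.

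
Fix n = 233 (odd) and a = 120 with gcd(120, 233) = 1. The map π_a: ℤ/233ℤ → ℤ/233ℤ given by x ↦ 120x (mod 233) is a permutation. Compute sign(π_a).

+1

Start at x=72: 72 → 19 → 183 → 58 → 203 → 128 → 215 → … (one orbit).
Decompose π into cycles: lengths [116, 116, 1] (3 cycles, including the fixed point 0).
3 cycles on 233: each ℓ→(−1)^(ℓ−1), product (−1)^230 = +1.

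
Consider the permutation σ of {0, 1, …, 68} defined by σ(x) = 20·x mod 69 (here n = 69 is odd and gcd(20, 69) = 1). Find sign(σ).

Orbit of 11 under x↦20x: [11, 13, 53, 25, 17, 64, 38]… (length divides ord_69(20)).
The orbit structure of x ↦ 20x mod 69: 5 orbits of sizes [22, 22, 22, 2, 1].
5 cycles on 69: each ℓ→(−1)^(ℓ−1), product (−1)^64 = +1.
Zolotarev: (20|69) = +1, matching the cycle-count sign.

+1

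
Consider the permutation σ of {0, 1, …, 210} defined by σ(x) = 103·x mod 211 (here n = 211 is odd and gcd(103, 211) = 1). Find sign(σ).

+1

Orbit of 19 under x↦103x: [19, 58, 66, 46, 96, 182, 178]… (length divides ord_211(103)).
Cycle type of π: 105×2 + 1; total 3 cycles.
211 − 3 = 208 transpositions; sign(π) = (−1)^208 = +1.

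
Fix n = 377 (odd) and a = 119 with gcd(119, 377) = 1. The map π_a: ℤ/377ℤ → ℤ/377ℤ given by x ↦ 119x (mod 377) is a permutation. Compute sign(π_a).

Start at x=214: 214 → 207 → 128 → 152 → 369 → 179 → 189 → … (one orbit).
The orbit structure of x ↦ 119x mod 377: 7 orbits of sizes [84, 84, 84, 84, 28, 12, 1].
sign(π) = (−1)^{n − #cycles} = (−1)^{377−7} = (−1)^370 = +1.

+1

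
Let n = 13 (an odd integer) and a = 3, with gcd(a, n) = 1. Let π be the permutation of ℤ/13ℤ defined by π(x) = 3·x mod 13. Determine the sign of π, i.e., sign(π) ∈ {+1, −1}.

Trace 1: π^k(1) = [1, 3, 9] for k=0..2.
π_3 has 5 disjoint cycles with lengths [3, 3, 3, 3, 1] on {0,…,12}.
5 cycles on 13: each ℓ→(−1)^(ℓ−1), product (−1)^8 = +1.
Zolotarev: (3|13) = +1, matching the cycle-count sign.

+1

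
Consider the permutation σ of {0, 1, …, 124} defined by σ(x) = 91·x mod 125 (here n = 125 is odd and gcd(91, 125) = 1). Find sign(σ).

Orbit of 36 under x↦91x: [36, 26, 116, 56, 96, 111, 101]… (length divides ord_125(91)).
π_91 has 13 disjoint cycles with lengths [25, 25, 25, 25, 5, 5, 5, 5, 1, 1, 1, 1, 1] on {0,…,124}.
n − c = 125 − 13 = 112; sign = (−1)^112 = +1.
Via Zolotarev, sign(π_{91}) = (91|125) = +1.

+1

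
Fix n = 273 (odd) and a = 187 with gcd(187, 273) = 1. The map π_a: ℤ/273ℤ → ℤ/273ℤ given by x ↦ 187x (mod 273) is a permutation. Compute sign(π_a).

+1

Orbit of 229 under x↦187x: [229, 235, 265, 142, 73, 1, 187]… (length divides ord_273(187)).
Cycle lengths of π_187 on ℤ/273ℤ: [12, 12, 12, 12, 12, 12, 12, 12, 12, 12, 12, 12, 12, 12, 12, 12, 12, 12, 6, 6, 6, 4, 4, 4, 4, 4, 4, 4, 4, 4, 1, 1, 1]; 33 cycles in total.
33 cycles on 273: each ℓ→(−1)^(ℓ−1), product (−1)^240 = +1.
Check: (187/273) = +1 by Zolotarev.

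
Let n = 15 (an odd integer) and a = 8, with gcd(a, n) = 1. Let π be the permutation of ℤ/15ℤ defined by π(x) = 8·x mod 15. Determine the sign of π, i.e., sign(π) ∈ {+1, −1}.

+1

Start at x=8: 8 → 4 → 2 → 1 → 8 (one orbit).
π_8 has 5 disjoint cycles with lengths [4, 4, 4, 2, 1] on {0,…,14}.
Σ(ℓ_i−1) = 15−5 = 10; sign = (−1)^10 = +1.
The Jacobi symbol (8|15) = +1 (Zolotarev) agrees.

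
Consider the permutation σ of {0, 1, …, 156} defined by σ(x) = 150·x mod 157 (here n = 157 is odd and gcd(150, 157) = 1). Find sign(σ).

Orbit of 156 under x↦150x: [156, 7, 108, 29, 111, 8, 101]… (length divides ord_157(150)).
Cycle type of π: 52×3 + 1; total 4 cycles.
Σ(ℓ_i−1) = 157−4 = 153; sign = (−1)^153 = -1.
Check: (150/157) = -1 by Zolotarev.

-1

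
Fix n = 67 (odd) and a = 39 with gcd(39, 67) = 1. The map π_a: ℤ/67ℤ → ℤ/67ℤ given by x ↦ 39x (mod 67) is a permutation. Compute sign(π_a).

+1

Start at x=56: 56 → 40 → 19 → 4 → 22 → 54 → 29 → … (one orbit).
Decompose π into cycles: lengths [33, 33, 1] (3 cycles, including the fixed point 0).
67 − 3 = 64 transpositions; sign(π) = (−1)^64 = +1.
Zolotarev: (39|67) = +1, matching the cycle-count sign.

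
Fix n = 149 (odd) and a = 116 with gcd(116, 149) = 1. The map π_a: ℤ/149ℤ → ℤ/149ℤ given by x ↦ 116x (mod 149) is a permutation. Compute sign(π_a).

Start at x=119: 119 → 96 → 110 → 95 → 143 → 49 → 22 → … (one orbit).
Decompose π into cycles: lengths [74, 74, 1] (3 cycles, including the fixed point 0).
149 − 3 = 146 transpositions; sign(π) = (−1)^146 = +1.
Check: (116/149) = +1 by Zolotarev.

+1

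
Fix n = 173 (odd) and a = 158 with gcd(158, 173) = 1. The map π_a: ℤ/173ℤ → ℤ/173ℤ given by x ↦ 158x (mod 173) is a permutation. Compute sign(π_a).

+1

Orbit of 96 under x↦158x: [96, 117, 148, 29, 84, 124, 43]… (length divides ord_173(158)).
5 cycles of lengths [43, 43, 43, 43, 1].
5 cycles on 173: each ℓ→(−1)^(ℓ−1), product (−1)^168 = +1.
(158|173)_J = +1 (Zolotarev's lemma cross-check).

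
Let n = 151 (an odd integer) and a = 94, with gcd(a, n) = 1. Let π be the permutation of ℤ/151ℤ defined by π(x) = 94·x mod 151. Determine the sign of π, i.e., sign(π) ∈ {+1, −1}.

+1

Start at x=59: 59 → 110 → 72 → 124 → 29 → 8 → 148 → … (one orbit).
Cycle type of π: 25×6 + 1; total 7 cycles.
sign(π) = (−1)^{n − #cycles} = (−1)^{151−7} = (−1)^144 = +1.
(94|151)_J = +1 (Zolotarev's lemma cross-check).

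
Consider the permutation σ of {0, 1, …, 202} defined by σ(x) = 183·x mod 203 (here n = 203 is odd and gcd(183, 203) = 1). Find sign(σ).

+1

Orbit of 141 under x↦183x: [141, 22, 169, 71, 1, 183, 197]… (length divides ord_203(183)).
Cycle lengths of π_183 on ℤ/203ℤ: [14, 14, 14, 14, 14, 14, 14, 14, 14, 14, 14, 14, 14, 14, 1, 1, 1, 1, 1, 1, 1]; 21 cycles in total.
21 cycles on 203: each ℓ→(−1)^(ℓ−1), product (−1)^182 = +1.
The Jacobi symbol (183|203) = +1 (Zolotarev) agrees.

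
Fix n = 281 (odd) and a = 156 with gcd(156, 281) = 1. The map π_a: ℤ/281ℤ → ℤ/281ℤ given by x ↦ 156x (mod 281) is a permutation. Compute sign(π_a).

Start at x=39: 39 → 183 → 167 → 200 → 9 → 280 → 125 → … (one orbit).
Decompose π into cycles: lengths [140, 140, 1] (3 cycles, including the fixed point 0).
Σ(ℓ_i−1) = 281−3 = 278; sign = (−1)^278 = +1.
The Jacobi symbol (156|281) = +1 (Zolotarev) agrees.

+1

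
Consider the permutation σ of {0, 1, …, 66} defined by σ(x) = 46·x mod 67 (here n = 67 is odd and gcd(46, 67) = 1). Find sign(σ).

Start at x=10: 10 → 58 → 55 → 51 → 1 → 46 → 39 → … (one orbit).
Decompose π into cycles: lengths [66, 1] (2 cycles, including the fixed point 0).
Σ(ℓ_i−1) = 67−2 = 65; sign = (−1)^65 = -1.
Check: (46/67) = -1 by Zolotarev.

-1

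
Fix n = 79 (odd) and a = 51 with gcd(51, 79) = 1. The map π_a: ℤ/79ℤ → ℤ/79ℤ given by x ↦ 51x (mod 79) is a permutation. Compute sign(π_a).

Orbit of 76 under x↦51x: [76, 5, 18, 49, 50, 22, 16]… (length divides ord_79(51)).
3 cycles of lengths [39, 39, 1].
Σ(ℓ_i−1) = 79−3 = 76; sign = (−1)^76 = +1.
Zolotarev: (51|79) = +1, matching the cycle-count sign.

+1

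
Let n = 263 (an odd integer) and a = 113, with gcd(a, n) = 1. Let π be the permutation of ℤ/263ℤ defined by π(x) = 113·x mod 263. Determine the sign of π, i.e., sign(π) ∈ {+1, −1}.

Orbit of 91 under x↦113x: [91, 26, 45, 88, 213, 136, 114]… (length divides ord_263(113)).
Cycle type of π: 262 + 1; total 2 cycles.
With 2 cycles on 263 points, sign = (−1)^{263−2} = -1.

-1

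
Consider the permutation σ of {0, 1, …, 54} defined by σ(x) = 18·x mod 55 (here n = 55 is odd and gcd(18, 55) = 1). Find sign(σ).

Start at x=17: 17 → 31 → 8 → 34 → 7 → 16 → 13 → … (one orbit).
Cycle type of π: 20×2 + 10 + 4 + 1; total 5 cycles.
Σ(ℓ_i−1) = 55−5 = 50; sign = (−1)^50 = +1.
(18|55)_J = +1 (Zolotarev's lemma cross-check).

+1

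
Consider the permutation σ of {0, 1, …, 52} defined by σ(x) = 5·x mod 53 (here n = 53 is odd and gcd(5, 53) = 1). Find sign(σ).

-1

Orbit of 32 under x↦5x: [32, 1, 5, 25, 19, 42, 51]… (length divides ord_53(5)).
2 cycles of lengths [52, 1].
2 cycles on 53: each ℓ→(−1)^(ℓ−1), product (−1)^51 = -1.
(5|53)_J = -1 (Zolotarev's lemma cross-check).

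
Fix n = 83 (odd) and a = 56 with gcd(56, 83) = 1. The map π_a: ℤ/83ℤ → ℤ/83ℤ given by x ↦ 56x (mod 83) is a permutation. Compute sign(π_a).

-1

Start at x=45: 45 → 30 → 20 → 41 → 55 → 9 → 6 → … (one orbit).
The orbit structure of x ↦ 56x mod 83: 2 orbits of sizes [82, 1].
n − c = 83 − 2 = 81; sign = (−1)^81 = -1.
Zolotarev: (56|83) = -1, matching the cycle-count sign.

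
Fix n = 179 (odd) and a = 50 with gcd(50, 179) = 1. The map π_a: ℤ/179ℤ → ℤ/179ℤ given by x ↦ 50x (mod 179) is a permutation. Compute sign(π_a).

-1

Start at x=13: 13 → 113 → 101 → 38 → 110 → 130 → 56 → … (one orbit).
Decompose π into cycles: lengths [178, 1] (2 cycles, including the fixed point 0).
Σ(ℓ_i−1) = 179−2 = 177; sign = (−1)^177 = -1.
Zolotarev: (50|179) = -1, matching the cycle-count sign.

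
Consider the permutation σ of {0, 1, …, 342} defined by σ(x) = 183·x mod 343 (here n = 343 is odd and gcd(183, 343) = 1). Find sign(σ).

+1

Start at x=22: 22 → 253 → 337 → 274 → 64 → 50 → 232 → … (one orbit).
The orbit structure of x ↦ 183x mod 343: 19 orbits of sizes [49, 49, 49, 49, 49, 49, 7, 7, 7, 7, 7, 7, 1, 1, 1, 1, 1, 1, 1].
19 cycles on 343: each ℓ→(−1)^(ℓ−1), product (−1)^324 = +1.
Zolotarev: (183|343) = +1, matching the cycle-count sign.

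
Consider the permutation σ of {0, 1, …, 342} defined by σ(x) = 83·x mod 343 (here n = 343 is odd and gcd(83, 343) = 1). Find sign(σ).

Trace 211: π^k(211) = [211, 20, 288, 237, 120, 13, 50] for k=0..6.
Decompose π into cycles: lengths [98, 98, 98, 14, 14, 14, 2, 2, 2, 1] (10 cycles, including the fixed point 0).
With 10 cycles on 343 points, sign = (−1)^{343−10} = -1.

-1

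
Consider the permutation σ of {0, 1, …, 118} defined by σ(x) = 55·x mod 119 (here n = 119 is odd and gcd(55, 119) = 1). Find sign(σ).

Trace 50: π^k(50) = [50, 13, 1, 55] for k=0..3.
Cycle type of π: 4×28 + 2×3 + 1; total 32 cycles.
Σ(ℓ_i−1) = 119−32 = 87; sign = (−1)^87 = -1.

-1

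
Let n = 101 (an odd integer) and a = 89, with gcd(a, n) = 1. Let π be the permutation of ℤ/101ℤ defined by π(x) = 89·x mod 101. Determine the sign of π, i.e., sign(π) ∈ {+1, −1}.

-1

Orbit of 98 under x↦89x: [98, 36, 73, 33, 8, 5, 41]… (length divides ord_101(89)).
Cycle type of π: 100 + 1; total 2 cycles.
With 2 cycles on 101 points, sign = (−1)^{101−2} = -1.
Zolotarev: (89|101) = -1, matching the cycle-count sign.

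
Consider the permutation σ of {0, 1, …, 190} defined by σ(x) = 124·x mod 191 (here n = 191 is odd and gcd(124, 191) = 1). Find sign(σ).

Start at x=2: 2 → 57 → 1 → 124 → 96 → 62 → 48 → … (one orbit).
Cycle type of π: 190 + 1; total 2 cycles.
191 − 2 = 189 transpositions; sign(π) = (−1)^189 = -1.
(124|191)_J = -1 (Zolotarev's lemma cross-check).

-1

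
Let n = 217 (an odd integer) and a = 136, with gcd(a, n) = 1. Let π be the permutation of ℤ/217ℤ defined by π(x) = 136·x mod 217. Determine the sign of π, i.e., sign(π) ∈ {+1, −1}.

+1

Orbit of 200 under x↦136x: [200, 75, 1, 136, 51, 209, 214]… (length divides ord_217(136)).
9 cycles of lengths [30, 30, 30, 30, 30, 30, 30, 6, 1].
sign(π) = (−1)^{n − #cycles} = (−1)^{217−9} = (−1)^208 = +1.
(136|217)_J = +1 (Zolotarev's lemma cross-check).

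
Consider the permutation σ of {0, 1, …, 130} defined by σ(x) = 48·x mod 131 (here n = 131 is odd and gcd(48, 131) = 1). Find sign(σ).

Trace 105: π^k(105) = [105, 62, 94, 58, 33, 12, 52] for k=0..6.
Cycle lengths of π_48 on ℤ/131ℤ: [65, 65, 1]; 3 cycles in total.
3 cycles on 131: each ℓ→(−1)^(ℓ−1), product (−1)^128 = +1.
Via Zolotarev, sign(π_{48}) = (48|131) = +1.

+1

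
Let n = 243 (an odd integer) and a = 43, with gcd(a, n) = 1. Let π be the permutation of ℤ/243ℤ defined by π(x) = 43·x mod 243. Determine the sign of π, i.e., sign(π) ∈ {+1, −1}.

Trace 52: π^k(52) = [52, 49, 163, 205, 67, 208, 196] for k=0..6.
π_43 has 11 disjoint cycles with lengths [81, 81, 27, 27, 9, 9, 3, 3, 1, 1, 1] on {0,…,242}.
n − c = 243 − 11 = 232; sign = (−1)^232 = +1.
Check: (43/243) = +1 by Zolotarev.

+1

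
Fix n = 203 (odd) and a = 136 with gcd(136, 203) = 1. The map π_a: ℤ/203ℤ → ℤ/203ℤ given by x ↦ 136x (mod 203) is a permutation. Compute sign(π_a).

-1

Trace 94: π^k(94) = [94, 198, 132, 88, 194, 197, 199] for k=0..6.
10 cycles of lengths [42, 42, 42, 42, 7, 7, 7, 7, 6, 1].
sign(π) = (−1)^{n − #cycles} = (−1)^{203−10} = (−1)^193 = -1.
(136|203)_J = -1 (Zolotarev's lemma cross-check).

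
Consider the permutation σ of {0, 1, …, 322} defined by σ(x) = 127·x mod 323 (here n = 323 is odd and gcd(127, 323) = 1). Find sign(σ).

Orbit of 32 under x↦127x: [32, 188, 297, 251, 223, 220, 162]… (length divides ord_323(127)).
The orbit structure of x ↦ 127x mod 323: 8 orbits of sizes [72, 72, 72, 72, 18, 8, 8, 1].
8 cycles on 323: each ℓ→(−1)^(ℓ−1), product (−1)^315 = -1.
The Jacobi symbol (127|323) = -1 (Zolotarev) agrees.

-1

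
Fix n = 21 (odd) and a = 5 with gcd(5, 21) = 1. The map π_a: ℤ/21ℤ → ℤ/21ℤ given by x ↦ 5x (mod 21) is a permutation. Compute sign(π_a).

+1

Start at x=16: 16 → 17 → 1 → 5 → 4 → 20 → 16 (one orbit).
Cycle type of π: 6×3 + 2 + 1; total 5 cycles.
sign(π) = (−1)^{n − #cycles} = (−1)^{21−5} = (−1)^16 = +1.
Via Zolotarev, sign(π_{5}) = (5|21) = +1.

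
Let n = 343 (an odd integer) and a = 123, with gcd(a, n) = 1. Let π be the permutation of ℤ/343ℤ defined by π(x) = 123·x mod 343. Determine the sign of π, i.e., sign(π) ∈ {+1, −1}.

Start at x=88: 88 → 191 → 169 → 207 → 79 → 113 → 179 → … (one orbit).
The orbit structure of x ↦ 123x mod 343: 7 orbits of sizes [147, 147, 21, 21, 3, 3, 1].
With 7 cycles on 343 points, sign = (−1)^{343−7} = +1.
The Jacobi symbol (123|343) = +1 (Zolotarev) agrees.

+1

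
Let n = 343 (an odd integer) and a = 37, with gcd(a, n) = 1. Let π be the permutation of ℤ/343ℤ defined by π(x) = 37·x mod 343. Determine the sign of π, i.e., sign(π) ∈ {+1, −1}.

Start at x=312: 312 → 225 → 93 → 11 → 64 → 310 → 151 → … (one orbit).
7 cycles of lengths [147, 147, 21, 21, 3, 3, 1].
n − c = 343 − 7 = 336; sign = (−1)^336 = +1.
Via Zolotarev, sign(π_{37}) = (37|343) = +1.

+1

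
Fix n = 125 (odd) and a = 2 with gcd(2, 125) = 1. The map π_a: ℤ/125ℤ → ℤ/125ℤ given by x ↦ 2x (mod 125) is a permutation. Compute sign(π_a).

-1

Start at x=104: 104 → 83 → 41 → 82 → 39 → 78 → 31 → … (one orbit).
Cycle type of π: 100 + 20 + 4 + 1; total 4 cycles.
With 4 cycles on 125 points, sign = (−1)^{125−4} = -1.
The Jacobi symbol (2|125) = -1 (Zolotarev) agrees.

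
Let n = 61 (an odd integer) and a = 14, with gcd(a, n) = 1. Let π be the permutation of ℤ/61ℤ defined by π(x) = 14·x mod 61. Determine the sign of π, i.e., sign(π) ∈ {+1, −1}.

Orbit of 48 under x↦14x: [48, 1, 14, 13, 60, 47]… (length divides ord_61(14)).
The orbit structure of x ↦ 14x mod 61: 11 orbits of sizes [6, 6, 6, 6, 6, 6, 6, 6, 6, 6, 1].
With 11 cycles on 61 points, sign = (−1)^{61−11} = +1.
Zolotarev: (14|61) = +1, matching the cycle-count sign.

+1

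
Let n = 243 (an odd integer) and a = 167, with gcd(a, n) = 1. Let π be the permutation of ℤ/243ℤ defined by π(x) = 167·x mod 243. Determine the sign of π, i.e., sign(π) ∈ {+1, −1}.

Trace 163: π^k(163) = [163, 5, 106, 206, 139, 128, 235] for k=0..6.
Cycle lengths of π_167 on ℤ/243ℤ: [162, 54, 18, 6, 2, 1]; 6 cycles in total.
sign(π) = (−1)^{n − #cycles} = (−1)^{243−6} = (−1)^237 = -1.
Check: (167/243) = -1 by Zolotarev.

-1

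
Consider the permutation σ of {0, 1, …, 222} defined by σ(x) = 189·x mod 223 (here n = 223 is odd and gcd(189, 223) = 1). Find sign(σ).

Orbit of 4 under x↦189x: [4, 87, 164, 222, 34, 182, 56]… (length divides ord_223(189)).
4 cycles of lengths [74, 74, 74, 1].
n − c = 223 − 4 = 219; sign = (−1)^219 = -1.
Via Zolotarev, sign(π_{189}) = (189|223) = -1.

-1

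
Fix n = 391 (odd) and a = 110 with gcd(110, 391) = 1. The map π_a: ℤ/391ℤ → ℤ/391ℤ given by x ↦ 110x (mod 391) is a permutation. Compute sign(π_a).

+1

Start at x=72: 72 → 100 → 52 → 246 → 81 → 308 → 254 → … (one orbit).
Cycle type of π: 88×4 + 11×2 + 8×2 + 1; total 9 cycles.
Σ(ℓ_i−1) = 391−9 = 382; sign = (−1)^382 = +1.
Via Zolotarev, sign(π_{110}) = (110|391) = +1.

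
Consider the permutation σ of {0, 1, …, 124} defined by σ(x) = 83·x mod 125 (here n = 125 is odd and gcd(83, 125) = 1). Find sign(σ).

Trace 77: π^k(77) = [77, 16, 78, 99, 92, 11, 38] for k=0..6.
The orbit structure of x ↦ 83x mod 125: 4 orbits of sizes [100, 20, 4, 1].
Σ(ℓ_i−1) = 125−4 = 121; sign = (−1)^121 = -1.

-1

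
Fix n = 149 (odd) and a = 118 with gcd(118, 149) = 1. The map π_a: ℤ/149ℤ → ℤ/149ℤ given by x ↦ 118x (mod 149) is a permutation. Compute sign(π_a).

+1

Start at x=31: 31 → 82 → 140 → 130 → 142 → 68 → 127 → … (one orbit).
Cycle type of π: 74×2 + 1; total 3 cycles.
n − c = 149 − 3 = 146; sign = (−1)^146 = +1.
The Jacobi symbol (118|149) = +1 (Zolotarev) agrees.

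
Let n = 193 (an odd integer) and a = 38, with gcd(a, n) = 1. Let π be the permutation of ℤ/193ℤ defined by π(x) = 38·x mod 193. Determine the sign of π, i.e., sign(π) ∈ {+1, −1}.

Trace 119: π^k(119) = [119, 83, 66, 192, 155, 100, 133] for k=0..6.
The orbit structure of x ↦ 38x mod 193: 2 orbits of sizes [192, 1].
With 2 cycles on 193 points, sign = (−1)^{193−2} = -1.

-1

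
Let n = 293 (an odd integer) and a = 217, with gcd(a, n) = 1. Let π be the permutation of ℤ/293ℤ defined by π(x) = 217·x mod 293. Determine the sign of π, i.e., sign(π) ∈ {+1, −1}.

Trace 28: π^k(28) = [28, 216, 285, 22, 86, 203, 101] for k=0..6.
2 cycles of lengths [292, 1].
2 cycles on 293: each ℓ→(−1)^(ℓ−1), product (−1)^291 = -1.
Zolotarev: (217|293) = -1, matching the cycle-count sign.

-1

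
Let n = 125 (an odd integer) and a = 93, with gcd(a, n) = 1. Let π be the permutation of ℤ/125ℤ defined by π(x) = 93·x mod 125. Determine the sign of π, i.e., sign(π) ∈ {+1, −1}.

-1

Orbit of 43 under x↦93x: [43, 124, 32, 101, 18, 49, 57]… (length divides ord_125(93)).
Decompose π into cycles: lengths [20, 20, 20, 20, 20, 4, 4, 4, 4, 4, 4, 1] (12 cycles, including the fixed point 0).
sign(π) = (−1)^{n − #cycles} = (−1)^{125−12} = (−1)^113 = -1.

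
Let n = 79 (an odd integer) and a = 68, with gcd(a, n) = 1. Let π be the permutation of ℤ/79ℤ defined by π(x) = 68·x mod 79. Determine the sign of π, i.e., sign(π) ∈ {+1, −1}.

-1

Trace 14: π^k(14) = [14, 4, 35, 10, 48, 25, 41] for k=0..6.
2 cycles of lengths [78, 1].
Σ(ℓ_i−1) = 79−2 = 77; sign = (−1)^77 = -1.
Check: (68/79) = -1 by Zolotarev.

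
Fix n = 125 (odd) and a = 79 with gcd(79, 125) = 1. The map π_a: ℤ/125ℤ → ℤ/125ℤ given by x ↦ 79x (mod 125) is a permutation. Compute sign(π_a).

Trace 36: π^k(36) = [36, 94, 51, 29, 41, 114, 6] for k=0..6.
The orbit structure of x ↦ 79x mod 125: 7 orbits of sizes [50, 50, 10, 10, 2, 2, 1].
sign(π) = (−1)^{n − #cycles} = (−1)^{125−7} = (−1)^118 = +1.

+1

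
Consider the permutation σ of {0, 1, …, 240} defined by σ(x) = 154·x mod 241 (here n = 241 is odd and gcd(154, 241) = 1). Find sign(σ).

Start at x=150: 150 → 205 → 240 → 87 → 143 → 91 → 36 → … (one orbit).
π_154 has 25 disjoint cycles with lengths [10, 10, 10, 10, 10, 10, 10, 10, 10, 10, 10, 10, 10, 10, 10, 10, 10, 10, 10, 10, 10, 10, 10, 10, 1] on {0,…,240}.
n − c = 241 − 25 = 216; sign = (−1)^216 = +1.
The Jacobi symbol (154|241) = +1 (Zolotarev) agrees.

+1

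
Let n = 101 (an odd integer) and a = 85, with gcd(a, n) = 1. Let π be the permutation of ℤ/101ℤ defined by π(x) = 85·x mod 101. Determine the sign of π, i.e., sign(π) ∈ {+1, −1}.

Start at x=71: 71 → 76 → 97 → 64 → 87 → 22 → 52 → … (one orbit).
Cycle lengths of π_85 on ℤ/101ℤ: [50, 50, 1]; 3 cycles in total.
3 cycles on 101: each ℓ→(−1)^(ℓ−1), product (−1)^98 = +1.
Zolotarev: (85|101) = +1, matching the cycle-count sign.

+1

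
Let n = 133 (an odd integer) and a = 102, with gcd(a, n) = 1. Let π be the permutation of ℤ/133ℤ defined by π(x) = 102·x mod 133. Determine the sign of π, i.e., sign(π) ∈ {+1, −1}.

Orbit of 102 under x↦102x: [102, 30, 1]… (length divides ord_133(102)).
π_102 has 45 disjoint cycles with lengths [3, 3, 3, 3, 3, 3, 3, 3, 3, 3, 3, 3, 3, 3, 3, 3, 3, 3, 3, 3, 3, 3, 3, 3, 3, 3, 3, 3, 3, 3, 3, 3, 3, 3, 3, 3, 3, 3, 3, 3, 3, 3, 3, 3, 1] on {0,…,132}.
n − c = 133 − 45 = 88; sign = (−1)^88 = +1.
Zolotarev: (102|133) = +1, matching the cycle-count sign.

+1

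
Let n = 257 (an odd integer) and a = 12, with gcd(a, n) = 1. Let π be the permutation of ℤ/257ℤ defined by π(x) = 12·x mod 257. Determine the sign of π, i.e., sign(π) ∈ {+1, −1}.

Start at x=8: 8 → 96 → 124 → 203 → 123 → 191 → 236 → … (one orbit).
Cycle lengths of π_12 on ℤ/257ℤ: [256, 1]; 2 cycles in total.
257 − 2 = 255 transpositions; sign(π) = (−1)^255 = -1.
Check: (12/257) = -1 by Zolotarev.

-1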